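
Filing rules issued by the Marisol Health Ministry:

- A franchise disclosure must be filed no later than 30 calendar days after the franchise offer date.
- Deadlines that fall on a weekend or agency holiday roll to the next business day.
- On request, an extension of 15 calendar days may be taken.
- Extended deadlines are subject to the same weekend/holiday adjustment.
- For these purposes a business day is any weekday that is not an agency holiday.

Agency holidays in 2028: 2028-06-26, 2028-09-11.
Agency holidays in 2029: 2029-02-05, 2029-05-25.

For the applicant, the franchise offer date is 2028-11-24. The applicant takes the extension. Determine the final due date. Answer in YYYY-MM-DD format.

From 2028-11-24, 30 calendar days later is 2028-12-24.
Because 2028-12-24 is a Sunday, the deadline becomes 2028-12-25 (Monday).
Applying the 15-calendar-day extension: 2028-12-25 + 15 days = 2029-01-09.
2029-01-09 falls on a Tuesday, which is a business day, so no adjustment is needed.
Deadline: 2029-01-09.

2029-01-09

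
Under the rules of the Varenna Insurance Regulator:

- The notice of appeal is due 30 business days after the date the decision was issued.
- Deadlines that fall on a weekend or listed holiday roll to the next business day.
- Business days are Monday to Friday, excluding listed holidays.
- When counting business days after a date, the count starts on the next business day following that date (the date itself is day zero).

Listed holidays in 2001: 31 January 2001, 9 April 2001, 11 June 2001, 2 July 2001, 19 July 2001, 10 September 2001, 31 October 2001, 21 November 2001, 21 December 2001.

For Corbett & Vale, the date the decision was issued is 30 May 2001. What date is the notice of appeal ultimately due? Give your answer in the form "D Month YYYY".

13 July 2001

Starting the day after 30 May 2001 and counting 30 business days lands on 13 July 2001.
Since 13 July 2001 is a Friday and not a holiday, the date is unchanged.
So the filing is due 13 July 2001.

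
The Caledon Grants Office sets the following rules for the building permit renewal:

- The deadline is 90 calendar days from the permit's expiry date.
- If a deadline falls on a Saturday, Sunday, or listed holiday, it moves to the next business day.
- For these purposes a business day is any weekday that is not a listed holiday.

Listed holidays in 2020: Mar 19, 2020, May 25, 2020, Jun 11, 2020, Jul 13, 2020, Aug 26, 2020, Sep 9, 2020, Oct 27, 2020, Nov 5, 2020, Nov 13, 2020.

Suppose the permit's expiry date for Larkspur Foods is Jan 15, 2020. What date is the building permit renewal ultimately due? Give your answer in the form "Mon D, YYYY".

Apr 14, 2020

Adding 90 calendar days to Jan 15, 2020 gives Apr 14, 2020.
Apr 14, 2020 is a Tuesday and not a listed holiday, so it stands.
Deadline: Apr 14, 2020.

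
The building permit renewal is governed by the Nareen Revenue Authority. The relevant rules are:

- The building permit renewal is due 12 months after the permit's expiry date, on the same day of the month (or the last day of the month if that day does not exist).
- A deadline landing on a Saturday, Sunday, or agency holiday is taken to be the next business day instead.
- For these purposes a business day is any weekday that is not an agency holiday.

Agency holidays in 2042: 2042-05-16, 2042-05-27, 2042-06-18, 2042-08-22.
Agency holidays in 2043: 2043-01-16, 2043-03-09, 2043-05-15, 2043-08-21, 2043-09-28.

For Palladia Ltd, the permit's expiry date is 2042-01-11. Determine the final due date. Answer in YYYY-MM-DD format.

2043-01-12

12 months from 2042-01-11 is 2043-01-11.
Because 2043-01-11 is a Sunday, the deadline becomes 2043-01-12 (Monday).
Deadline: 2043-01-12.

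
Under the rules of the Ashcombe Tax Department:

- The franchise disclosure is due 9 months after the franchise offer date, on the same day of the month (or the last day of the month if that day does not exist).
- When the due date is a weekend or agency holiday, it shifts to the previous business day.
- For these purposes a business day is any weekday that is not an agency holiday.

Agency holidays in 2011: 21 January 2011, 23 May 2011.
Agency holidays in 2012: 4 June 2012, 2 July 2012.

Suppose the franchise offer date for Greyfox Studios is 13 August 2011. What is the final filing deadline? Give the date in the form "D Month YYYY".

11 May 2012

9 months after 13 August 2011, on the same day of the month, is 13 May 2012.
13 May 2012 falls on a Sunday. Rolling to the preceding business day gives 11 May 2012, a Friday.
So the filing is due 11 May 2012.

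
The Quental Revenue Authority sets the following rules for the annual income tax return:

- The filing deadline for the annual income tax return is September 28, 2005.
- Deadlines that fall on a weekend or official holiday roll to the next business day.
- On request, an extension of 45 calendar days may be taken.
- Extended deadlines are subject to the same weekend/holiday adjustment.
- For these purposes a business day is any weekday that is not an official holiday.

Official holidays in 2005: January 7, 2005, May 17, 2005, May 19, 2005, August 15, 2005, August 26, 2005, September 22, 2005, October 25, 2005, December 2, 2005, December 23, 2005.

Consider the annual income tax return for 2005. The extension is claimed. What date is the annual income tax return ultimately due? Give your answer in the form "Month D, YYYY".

The stated deadline is September 28, 2005.
September 28, 2005 (Wednesday) is already a business day.
Applying the 45-calendar-day extension: September 28, 2005 + 45 days = November 12, 2005.
November 12, 2005 falls on a Saturday. Rolling to the next business day gives November 14, 2005, a Monday.
The final due date is November 14, 2005.

November 14, 2005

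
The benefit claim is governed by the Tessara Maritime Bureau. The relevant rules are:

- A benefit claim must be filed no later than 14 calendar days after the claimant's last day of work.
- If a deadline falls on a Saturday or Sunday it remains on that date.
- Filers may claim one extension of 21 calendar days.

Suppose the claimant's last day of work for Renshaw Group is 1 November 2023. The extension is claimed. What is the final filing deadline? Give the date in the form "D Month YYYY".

From 1 November 2023, 14 calendar days later is 15 November 2023.
No adjustment is made for weekends or holidays, so 15 November 2023 stands.
Add the 21 calendar-day extension to 15 November 2023: 6 December 2023.
6 December 2023 is a Wednesday; no weekend or holiday adjustment applies.
The final due date is 6 December 2023.

6 December 2023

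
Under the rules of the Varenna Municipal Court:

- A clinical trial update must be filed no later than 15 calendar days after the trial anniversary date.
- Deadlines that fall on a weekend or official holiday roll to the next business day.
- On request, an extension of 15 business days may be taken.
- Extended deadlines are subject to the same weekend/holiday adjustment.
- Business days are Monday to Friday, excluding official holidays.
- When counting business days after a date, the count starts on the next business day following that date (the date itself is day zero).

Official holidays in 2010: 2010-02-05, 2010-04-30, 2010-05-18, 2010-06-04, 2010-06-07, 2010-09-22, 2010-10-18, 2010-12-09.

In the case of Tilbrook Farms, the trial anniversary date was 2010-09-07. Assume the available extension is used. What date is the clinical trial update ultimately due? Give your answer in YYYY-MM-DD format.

From 2010-09-07, 15 calendar days later is 2010-09-22.
2010-09-22 falls on a listed holiday. Rolling to the next business day gives 2010-09-23, a Thursday.
Counting 15 further business days from 2010-09-23 reaches 2010-10-14.
2010-10-14 (Thursday) is already a business day.
The final due date is 2010-10-14.

2010-10-14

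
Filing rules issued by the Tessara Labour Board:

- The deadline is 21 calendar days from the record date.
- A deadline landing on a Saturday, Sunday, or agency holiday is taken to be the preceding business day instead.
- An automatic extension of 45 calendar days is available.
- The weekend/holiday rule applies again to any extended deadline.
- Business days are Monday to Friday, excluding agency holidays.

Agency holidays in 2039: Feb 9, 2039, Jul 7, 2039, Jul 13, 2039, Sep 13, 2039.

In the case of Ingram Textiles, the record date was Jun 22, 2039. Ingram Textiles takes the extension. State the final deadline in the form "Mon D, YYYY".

From Jun 22, 2039, 21 calendar days later is Jul 13, 2039.
Because Jul 13, 2039 is a listed holiday, the deadline becomes Jul 12, 2039 (Tuesday).
The 45-calendar-day extension moves the deadline from Jul 12, 2039 to Aug 26, 2039.
Aug 26, 2039 (Friday) is already a business day.
So the filing is due Aug 26, 2039.

Aug 26, 2039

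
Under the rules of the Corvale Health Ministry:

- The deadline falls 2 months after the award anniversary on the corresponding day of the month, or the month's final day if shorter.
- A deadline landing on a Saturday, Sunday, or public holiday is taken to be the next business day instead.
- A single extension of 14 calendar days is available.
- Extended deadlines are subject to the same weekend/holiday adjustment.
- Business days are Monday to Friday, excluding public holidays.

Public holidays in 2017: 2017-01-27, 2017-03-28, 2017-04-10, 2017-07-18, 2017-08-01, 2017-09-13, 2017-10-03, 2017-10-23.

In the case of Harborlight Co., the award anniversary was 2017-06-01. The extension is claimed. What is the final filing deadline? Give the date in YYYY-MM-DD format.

Moving 2 months forward from 2017-06-01 on the corresponding day gives 2017-08-01.
2017-08-01 is a listed holiday, so it moves to the next business day, 2017-08-02 (Wednesday).
Add the 14 calendar-day extension to 2017-08-02: 2017-08-16.
Since 2017-08-16 is a Wednesday and not a holiday, the date is unchanged.
The final due date is 2017-08-16.

2017-08-16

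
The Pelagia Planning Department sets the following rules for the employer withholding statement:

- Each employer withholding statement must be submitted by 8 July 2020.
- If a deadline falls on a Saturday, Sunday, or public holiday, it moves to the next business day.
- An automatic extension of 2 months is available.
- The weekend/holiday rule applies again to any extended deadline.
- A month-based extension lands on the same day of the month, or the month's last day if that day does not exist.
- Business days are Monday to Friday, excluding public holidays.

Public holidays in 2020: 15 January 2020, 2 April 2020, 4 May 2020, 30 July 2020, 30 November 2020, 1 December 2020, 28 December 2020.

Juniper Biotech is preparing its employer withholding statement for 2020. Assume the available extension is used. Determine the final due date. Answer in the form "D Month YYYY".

The statutory due date is 8 July 2020.
8 July 2020 (Wednesday) is already a business day.
Add 2 months to 8 July 2020: 8 September 2020.
8 September 2020 (Tuesday) is already a business day.
The final due date is 8 September 2020.

8 September 2020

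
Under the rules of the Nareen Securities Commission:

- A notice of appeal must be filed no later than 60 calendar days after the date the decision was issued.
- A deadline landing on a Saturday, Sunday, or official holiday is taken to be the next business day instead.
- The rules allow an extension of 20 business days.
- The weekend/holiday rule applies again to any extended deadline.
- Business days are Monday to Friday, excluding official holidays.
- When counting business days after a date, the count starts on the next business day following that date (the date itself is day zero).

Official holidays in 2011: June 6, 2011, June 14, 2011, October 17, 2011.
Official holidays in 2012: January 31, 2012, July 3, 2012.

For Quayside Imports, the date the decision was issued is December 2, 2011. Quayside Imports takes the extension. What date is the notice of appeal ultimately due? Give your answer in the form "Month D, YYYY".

From December 2, 2011, 60 calendar days later is January 31, 2012.
Because January 31, 2012 is a listed holiday, the deadline becomes February 1, 2012 (Wednesday).
Counting 20 further business days from February 1, 2012 reaches February 29, 2012.
February 29, 2012 falls on a Wednesday, which is a business day, so no adjustment is needed.
Deadline: February 29, 2012.

February 29, 2012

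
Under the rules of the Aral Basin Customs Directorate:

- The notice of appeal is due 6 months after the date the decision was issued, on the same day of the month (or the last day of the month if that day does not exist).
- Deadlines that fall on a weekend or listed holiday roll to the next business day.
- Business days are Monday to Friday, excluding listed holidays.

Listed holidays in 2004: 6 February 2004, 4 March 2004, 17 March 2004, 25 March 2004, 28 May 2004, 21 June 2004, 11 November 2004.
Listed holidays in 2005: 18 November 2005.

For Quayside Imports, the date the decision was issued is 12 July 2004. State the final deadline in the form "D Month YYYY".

12 January 2005

6 months from 12 July 2004 is 12 January 2005.
12 January 2005 falls on a Wednesday, which is a business day, so no adjustment is needed.
The final due date is 12 January 2005.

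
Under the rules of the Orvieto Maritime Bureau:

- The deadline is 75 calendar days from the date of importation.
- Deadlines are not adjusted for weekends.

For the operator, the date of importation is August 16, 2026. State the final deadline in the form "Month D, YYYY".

From August 16, 2026, 75 calendar days later is October 30, 2026.
No adjustment is made for weekends or holidays, so October 30, 2026 stands.
Final deadline: October 30, 2026.

October 30, 2026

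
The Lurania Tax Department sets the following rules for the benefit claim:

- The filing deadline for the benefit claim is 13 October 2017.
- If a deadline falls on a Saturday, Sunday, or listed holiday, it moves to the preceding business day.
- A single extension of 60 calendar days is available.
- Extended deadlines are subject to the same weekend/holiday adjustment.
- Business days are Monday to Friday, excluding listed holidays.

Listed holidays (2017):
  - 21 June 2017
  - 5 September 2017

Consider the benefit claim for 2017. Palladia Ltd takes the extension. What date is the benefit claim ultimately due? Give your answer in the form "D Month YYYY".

12 December 2017

The statutory due date is 13 October 2017.
13 October 2017 is a Friday and not a listed holiday, so it stands.
Add the 60 calendar-day extension to 13 October 2017: 12 December 2017.
12 December 2017 is a Tuesday and not a listed holiday, so it stands.
Final deadline: 12 December 2017.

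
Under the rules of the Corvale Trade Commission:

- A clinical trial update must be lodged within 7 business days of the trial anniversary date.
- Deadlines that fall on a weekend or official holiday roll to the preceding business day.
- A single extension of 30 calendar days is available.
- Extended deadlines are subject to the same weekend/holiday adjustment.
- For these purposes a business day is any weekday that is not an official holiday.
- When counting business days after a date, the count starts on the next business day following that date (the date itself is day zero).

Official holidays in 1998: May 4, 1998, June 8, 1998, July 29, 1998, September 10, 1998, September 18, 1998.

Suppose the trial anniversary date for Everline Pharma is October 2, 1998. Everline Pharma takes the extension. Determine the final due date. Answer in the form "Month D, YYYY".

November 12, 1998

Starting the day after October 2, 1998 and counting 7 business days lands on October 13, 1998.
October 13, 1998 is a Tuesday and not a listed holiday, so it stands.
Add the 30 calendar-day extension to October 13, 1998: November 12, 1998.
November 12, 1998 (Thursday) is already a business day.
The final due date is November 12, 1998.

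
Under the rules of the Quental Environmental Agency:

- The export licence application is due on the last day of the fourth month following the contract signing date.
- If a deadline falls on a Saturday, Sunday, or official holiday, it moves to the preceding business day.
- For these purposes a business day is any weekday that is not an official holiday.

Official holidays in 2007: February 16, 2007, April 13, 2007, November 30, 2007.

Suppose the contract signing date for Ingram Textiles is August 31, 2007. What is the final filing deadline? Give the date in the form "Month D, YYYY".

December 31, 2007

4 months after August 31, 2007 is December 2007; that month ends on December 31, 2007.
December 31, 2007 (Monday) is already a business day.
The final due date is December 31, 2007.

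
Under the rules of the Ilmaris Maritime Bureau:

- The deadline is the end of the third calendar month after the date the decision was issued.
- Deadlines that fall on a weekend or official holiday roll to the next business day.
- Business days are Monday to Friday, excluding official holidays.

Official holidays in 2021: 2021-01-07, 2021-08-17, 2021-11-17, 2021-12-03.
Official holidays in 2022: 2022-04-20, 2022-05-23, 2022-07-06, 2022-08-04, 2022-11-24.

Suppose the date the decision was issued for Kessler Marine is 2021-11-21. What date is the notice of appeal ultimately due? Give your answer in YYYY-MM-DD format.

3 months after 2021-11-21 is February 2022; that month ends on 2022-02-28.
2022-02-28 is a Monday and not a listed holiday, so it stands.
So the filing is due 2022-02-28.

2022-02-28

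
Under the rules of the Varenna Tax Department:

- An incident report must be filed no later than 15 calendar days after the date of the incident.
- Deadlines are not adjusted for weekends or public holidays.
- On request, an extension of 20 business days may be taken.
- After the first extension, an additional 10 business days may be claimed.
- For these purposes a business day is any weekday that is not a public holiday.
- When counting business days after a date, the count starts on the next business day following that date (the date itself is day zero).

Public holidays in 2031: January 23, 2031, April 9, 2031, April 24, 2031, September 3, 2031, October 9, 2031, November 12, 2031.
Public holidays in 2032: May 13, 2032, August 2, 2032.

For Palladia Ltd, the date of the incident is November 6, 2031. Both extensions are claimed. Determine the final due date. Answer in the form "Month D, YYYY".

15 calendar days after November 6, 2031 is November 21, 2031.
November 21, 2031 is a Friday; no weekend or holiday adjustment applies.
Applying the 20-business-day extension: 20 business days after November 21, 2031 is December 19, 2031.
December 19, 2031 is a Friday; no weekend or holiday adjustment applies.
Applying the 10-business-day extension: 10 business days after December 19, 2031 is January 2, 2032.
No adjustment is made for weekends or holidays, so January 2, 2032 stands.
Deadline: January 2, 2032.

January 2, 2032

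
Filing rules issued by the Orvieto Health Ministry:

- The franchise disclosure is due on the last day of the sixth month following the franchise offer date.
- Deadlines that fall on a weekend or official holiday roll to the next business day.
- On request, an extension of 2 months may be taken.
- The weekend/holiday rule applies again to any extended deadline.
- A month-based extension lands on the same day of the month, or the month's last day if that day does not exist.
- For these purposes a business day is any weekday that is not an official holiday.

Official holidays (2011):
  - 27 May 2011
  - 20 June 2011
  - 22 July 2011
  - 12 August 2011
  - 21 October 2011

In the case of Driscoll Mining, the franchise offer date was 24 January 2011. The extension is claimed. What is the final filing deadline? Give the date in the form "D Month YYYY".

3 October 2011

The sixth month after 24 January 2011 is July 2011, whose last day is 31 July 2011.
31 July 2011 is a Sunday; the next business day is 1 August 2011 (Monday).
Add 2 months to 1 August 2011: 1 October 2011.
1 October 2011 is a Saturday; the next business day is 3 October 2011 (Monday).
Deadline: 3 October 2011.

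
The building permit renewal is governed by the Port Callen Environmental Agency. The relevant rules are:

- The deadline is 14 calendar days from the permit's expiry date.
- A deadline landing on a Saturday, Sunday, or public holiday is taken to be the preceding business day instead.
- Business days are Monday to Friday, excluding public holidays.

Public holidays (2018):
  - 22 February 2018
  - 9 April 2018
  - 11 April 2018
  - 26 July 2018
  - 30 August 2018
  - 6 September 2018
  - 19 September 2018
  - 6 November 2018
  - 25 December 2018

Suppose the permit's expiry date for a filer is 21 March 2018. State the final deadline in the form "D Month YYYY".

4 April 2018

From 21 March 2018, 14 calendar days later is 4 April 2018.
Since 4 April 2018 is a Wednesday and not a holiday, the date is unchanged.
Final deadline: 4 April 2018.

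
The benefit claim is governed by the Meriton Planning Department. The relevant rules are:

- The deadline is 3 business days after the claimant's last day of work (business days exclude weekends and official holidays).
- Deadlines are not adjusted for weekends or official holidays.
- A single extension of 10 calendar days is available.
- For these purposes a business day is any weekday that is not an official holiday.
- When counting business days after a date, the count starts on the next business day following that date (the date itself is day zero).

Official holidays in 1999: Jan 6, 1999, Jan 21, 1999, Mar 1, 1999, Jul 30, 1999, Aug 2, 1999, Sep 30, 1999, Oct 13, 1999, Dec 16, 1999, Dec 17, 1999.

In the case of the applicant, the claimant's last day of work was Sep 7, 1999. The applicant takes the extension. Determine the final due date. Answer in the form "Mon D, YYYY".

Sep 20, 1999

Counting 3 business days after Sep 7, 1999 (skipping weekends and listed holidays) reaches Sep 10, 1999.
Sep 10, 1999 falls on a Friday. The rules make no weekend/holiday allowance, so it remains Sep 10, 1999.
The 10-calendar-day extension moves the deadline from Sep 10, 1999 to Sep 20, 1999.
No adjustment is made for weekends or holidays, so Sep 20, 1999 stands.
Final deadline: Sep 20, 1999.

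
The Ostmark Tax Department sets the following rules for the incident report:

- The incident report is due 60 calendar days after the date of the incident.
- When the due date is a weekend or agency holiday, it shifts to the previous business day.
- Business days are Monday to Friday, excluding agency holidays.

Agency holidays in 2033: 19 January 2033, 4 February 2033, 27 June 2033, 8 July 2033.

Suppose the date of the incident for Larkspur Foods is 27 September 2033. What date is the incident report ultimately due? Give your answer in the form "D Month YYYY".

60 calendar days after 27 September 2033 is 26 November 2033.
Because 26 November 2033 is a Saturday, the deadline becomes 25 November 2033 (Friday).
Deadline: 25 November 2033.

25 November 2033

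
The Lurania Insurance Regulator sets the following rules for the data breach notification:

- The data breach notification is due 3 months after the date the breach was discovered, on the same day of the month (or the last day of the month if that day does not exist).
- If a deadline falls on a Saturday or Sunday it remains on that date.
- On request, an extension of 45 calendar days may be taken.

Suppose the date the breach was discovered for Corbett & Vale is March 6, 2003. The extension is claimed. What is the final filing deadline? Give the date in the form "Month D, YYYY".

July 21, 2003

Moving 3 months forward from March 6, 2003 on the corresponding day gives June 6, 2003.
June 6, 2003 falls on a Friday. The rules make no weekend/holiday allowance, so it remains June 6, 2003.
The 45-calendar-day extension moves the deadline from June 6, 2003 to July 21, 2003.
July 21, 2003 falls on a Monday. The rules make no weekend/holiday allowance, so it remains July 21, 2003.
Final deadline: July 21, 2003.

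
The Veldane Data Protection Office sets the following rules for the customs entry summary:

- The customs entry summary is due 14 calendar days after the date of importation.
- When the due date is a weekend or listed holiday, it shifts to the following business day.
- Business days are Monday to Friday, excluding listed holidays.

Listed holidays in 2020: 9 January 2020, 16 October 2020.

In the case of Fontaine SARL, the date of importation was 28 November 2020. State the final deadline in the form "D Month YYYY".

From 28 November 2020, 14 calendar days later is 12 December 2020.
12 December 2020 is a Saturday; the next business day is 14 December 2020 (Monday).
So the filing is due 14 December 2020.

14 December 2020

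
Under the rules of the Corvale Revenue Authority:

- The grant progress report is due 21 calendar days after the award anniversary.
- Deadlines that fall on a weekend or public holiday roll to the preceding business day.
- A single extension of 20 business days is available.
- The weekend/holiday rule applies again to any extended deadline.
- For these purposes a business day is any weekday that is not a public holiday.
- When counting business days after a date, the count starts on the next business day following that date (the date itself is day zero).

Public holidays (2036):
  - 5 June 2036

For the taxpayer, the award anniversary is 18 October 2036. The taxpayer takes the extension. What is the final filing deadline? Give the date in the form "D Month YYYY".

5 December 2036

From 18 October 2036, 21 calendar days later is 8 November 2036.
8 November 2036 is a Saturday, so it moves to the preceding business day, 7 November 2036 (Friday).
The 20-business-day extension runs from 7 November 2036 to 5 December 2036.
5 December 2036 falls on a Friday, which is a business day, so no adjustment is needed.
Final deadline: 5 December 2036.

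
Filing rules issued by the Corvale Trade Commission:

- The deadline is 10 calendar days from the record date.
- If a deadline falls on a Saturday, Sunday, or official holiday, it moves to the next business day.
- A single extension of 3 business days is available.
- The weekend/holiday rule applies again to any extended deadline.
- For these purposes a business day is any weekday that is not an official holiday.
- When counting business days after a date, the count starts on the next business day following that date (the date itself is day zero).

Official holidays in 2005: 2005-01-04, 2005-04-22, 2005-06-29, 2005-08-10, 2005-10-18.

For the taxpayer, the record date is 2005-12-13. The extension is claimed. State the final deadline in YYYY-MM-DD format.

Adding 10 calendar days to 2005-12-13 gives 2005-12-23.
Since 2005-12-23 is a Friday and not a holiday, the date is unchanged.
The 3-business-day extension runs from 2005-12-23 to 2005-12-28.
2005-12-28 (Wednesday) is already a business day.
The final due date is 2005-12-28.

2005-12-28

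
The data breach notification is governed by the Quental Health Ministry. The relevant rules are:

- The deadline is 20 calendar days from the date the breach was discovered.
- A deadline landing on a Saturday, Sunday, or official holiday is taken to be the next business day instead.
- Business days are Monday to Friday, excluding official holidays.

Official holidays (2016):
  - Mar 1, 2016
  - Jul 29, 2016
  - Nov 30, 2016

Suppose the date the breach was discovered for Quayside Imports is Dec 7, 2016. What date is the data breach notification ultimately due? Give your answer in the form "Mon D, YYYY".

From Dec 7, 2016, 20 calendar days later is Dec 27, 2016.
Since Dec 27, 2016 is a Tuesday and not a holiday, the date is unchanged.
Deadline: Dec 27, 2016.

Dec 27, 2016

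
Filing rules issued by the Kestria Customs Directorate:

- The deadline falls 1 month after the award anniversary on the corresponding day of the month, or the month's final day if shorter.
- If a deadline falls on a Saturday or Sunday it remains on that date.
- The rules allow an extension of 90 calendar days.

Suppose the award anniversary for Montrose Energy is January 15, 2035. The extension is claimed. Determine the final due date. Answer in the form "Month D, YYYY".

May 16, 2035

1 month after January 15, 2035, on the same day of the month, is February 15, 2035.
February 15, 2035 is a Thursday; no weekend or holiday adjustment applies.
The 90-calendar-day extension moves the deadline from February 15, 2035 to May 16, 2035.
May 16, 2035 is a Wednesday; no weekend or holiday adjustment applies.
Deadline: May 16, 2035.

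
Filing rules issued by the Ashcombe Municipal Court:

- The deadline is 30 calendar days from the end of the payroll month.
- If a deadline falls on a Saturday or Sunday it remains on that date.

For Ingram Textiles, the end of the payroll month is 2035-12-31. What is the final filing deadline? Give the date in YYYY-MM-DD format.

30 calendar days after 2035-12-31 is 2036-01-30.
2036-01-30 falls on a Wednesday. The rules make no weekend/holiday allowance, so it remains 2036-01-30.
The final due date is 2036-01-30.

2036-01-30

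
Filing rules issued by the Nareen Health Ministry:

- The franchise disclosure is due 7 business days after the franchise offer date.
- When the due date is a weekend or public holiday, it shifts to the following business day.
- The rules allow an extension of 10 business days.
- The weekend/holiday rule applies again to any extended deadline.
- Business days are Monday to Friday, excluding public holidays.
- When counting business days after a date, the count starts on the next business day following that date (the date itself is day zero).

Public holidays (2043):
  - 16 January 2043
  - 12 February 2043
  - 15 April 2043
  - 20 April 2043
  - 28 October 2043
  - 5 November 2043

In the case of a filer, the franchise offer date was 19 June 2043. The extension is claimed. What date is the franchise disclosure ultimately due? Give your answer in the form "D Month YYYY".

7 business days after 19 June 2043, excluding weekends and holidays, is 30 June 2043.
Since 30 June 2043 is a Tuesday and not a holiday, the date is unchanged.
Counting 10 further business days from 30 June 2043 reaches 14 July 2043.
14 July 2043 falls on a Tuesday, which is a business day, so no adjustment is needed.
The final due date is 14 July 2043.

14 July 2043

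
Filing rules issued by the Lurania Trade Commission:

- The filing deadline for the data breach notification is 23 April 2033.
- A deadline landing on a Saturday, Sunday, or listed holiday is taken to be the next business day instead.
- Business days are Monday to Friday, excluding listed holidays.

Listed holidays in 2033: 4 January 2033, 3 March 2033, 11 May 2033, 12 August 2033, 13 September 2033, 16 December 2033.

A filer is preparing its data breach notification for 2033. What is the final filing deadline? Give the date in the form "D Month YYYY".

The stated deadline is 23 April 2033.
23 April 2033 is a Saturday; the next business day is 25 April 2033 (Monday).
Deadline: 25 April 2033.

25 April 2033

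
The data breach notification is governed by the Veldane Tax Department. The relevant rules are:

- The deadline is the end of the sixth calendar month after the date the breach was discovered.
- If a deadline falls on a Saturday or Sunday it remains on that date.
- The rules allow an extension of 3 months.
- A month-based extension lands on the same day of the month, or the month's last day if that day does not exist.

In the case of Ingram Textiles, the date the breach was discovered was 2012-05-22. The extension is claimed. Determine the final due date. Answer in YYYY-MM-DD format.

6 months after 2012-05-22 falls in November 2012; the last day of that month is 2012-11-30.
No adjustment is made for weekends or holidays, so 2012-11-30 stands.
Applying the 3 months extension: 3 months after 2012-11-30 is 2013-02-28 (day 30 does not exist in February, so the month's last day is used).
No adjustment is made for weekends or holidays, so 2013-02-28 stands.
The final due date is 2013-02-28.

2013-02-28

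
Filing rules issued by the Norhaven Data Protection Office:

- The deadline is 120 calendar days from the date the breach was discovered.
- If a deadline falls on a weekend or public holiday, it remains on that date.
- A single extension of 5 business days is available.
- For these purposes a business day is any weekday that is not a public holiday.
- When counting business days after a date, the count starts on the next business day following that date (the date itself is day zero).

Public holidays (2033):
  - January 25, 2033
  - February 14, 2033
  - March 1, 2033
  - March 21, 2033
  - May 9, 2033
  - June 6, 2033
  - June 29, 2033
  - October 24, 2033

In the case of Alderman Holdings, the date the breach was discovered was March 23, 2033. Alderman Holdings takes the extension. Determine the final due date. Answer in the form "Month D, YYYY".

From March 23, 2033, 120 calendar days later is July 21, 2033.
July 21, 2033 is a Thursday; no weekend or holiday adjustment applies.
Counting 5 further business days from July 21, 2033 reaches July 28, 2033.
July 28, 2033 is a Thursday; no weekend or holiday adjustment applies.
Final deadline: July 28, 2033.

July 28, 2033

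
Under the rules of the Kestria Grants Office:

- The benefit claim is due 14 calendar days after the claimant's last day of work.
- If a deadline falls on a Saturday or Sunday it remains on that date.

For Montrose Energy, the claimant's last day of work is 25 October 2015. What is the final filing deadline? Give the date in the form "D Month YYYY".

8 November 2015

Trigger date 25 October 2015 + 14 calendar days = 8 November 2015.
8 November 2015 falls on a Sunday. The rules make no weekend/holiday allowance, so it remains 8 November 2015.
Final deadline: 8 November 2015.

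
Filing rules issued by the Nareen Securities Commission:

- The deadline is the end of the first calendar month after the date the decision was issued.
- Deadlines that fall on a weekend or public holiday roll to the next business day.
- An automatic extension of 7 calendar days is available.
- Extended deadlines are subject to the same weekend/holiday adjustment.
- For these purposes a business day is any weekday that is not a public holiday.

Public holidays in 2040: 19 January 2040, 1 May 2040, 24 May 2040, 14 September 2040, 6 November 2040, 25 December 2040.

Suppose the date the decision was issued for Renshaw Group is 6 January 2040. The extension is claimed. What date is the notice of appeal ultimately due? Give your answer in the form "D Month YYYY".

1 month after 6 January 2040 falls in February 2040; the last day of that month is 29 February 2040.
Since 29 February 2040 is a Wednesday and not a holiday, the date is unchanged.
Add the 7 calendar-day extension to 29 February 2040: 7 March 2040.
7 March 2040 is a Wednesday and not a listed holiday, so it stands.
Final deadline: 7 March 2040.

7 March 2040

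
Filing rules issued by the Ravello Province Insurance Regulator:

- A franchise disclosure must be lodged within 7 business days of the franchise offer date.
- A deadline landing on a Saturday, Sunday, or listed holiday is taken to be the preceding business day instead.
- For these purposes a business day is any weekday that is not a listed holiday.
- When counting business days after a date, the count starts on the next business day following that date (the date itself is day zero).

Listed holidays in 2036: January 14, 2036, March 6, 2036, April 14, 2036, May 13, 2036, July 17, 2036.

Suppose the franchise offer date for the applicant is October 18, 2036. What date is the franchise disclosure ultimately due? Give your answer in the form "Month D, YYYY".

October 28, 2036

7 business days after October 18, 2036, excluding weekends and holidays, is October 28, 2036.
Since October 28, 2036 is a Tuesday and not a holiday, the date is unchanged.
Final deadline: October 28, 2036.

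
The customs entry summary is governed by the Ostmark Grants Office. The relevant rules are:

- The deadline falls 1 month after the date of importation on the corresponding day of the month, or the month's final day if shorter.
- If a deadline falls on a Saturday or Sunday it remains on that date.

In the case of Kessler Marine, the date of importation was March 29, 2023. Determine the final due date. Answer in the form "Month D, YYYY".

April 29, 2023

Moving 1 month forward from March 29, 2023 on the corresponding day gives April 29, 2023.
No adjustment is made for weekends or holidays, so April 29, 2023 stands.
The final due date is April 29, 2023.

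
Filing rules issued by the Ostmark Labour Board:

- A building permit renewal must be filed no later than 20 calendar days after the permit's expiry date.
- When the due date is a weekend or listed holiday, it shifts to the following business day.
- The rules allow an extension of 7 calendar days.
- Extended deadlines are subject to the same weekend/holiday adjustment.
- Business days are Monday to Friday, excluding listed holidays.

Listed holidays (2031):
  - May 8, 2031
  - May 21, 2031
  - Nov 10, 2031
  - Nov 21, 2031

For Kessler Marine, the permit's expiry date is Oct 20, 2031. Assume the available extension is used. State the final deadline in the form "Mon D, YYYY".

Nov 18, 2031

Trigger date Oct 20, 2031 + 20 calendar days = Nov 9, 2031.
Nov 9, 2031 is a Sunday; the next business day is Nov 11, 2031 (Tuesday).
Add the 7 calendar-day extension to Nov 11, 2031: Nov 18, 2031.
Nov 18, 2031 falls on a Tuesday, which is a business day, so no adjustment is needed.
So the filing is due Nov 18, 2031.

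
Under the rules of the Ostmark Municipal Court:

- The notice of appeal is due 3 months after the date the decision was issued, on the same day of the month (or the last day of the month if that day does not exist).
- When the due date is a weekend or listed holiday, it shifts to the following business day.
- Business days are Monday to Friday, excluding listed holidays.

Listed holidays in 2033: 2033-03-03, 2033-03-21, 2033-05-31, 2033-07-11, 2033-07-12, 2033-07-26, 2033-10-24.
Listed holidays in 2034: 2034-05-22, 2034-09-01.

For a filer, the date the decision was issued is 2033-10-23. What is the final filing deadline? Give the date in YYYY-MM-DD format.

Moving 3 months forward from 2033-10-23 on the corresponding day gives 2034-01-23.
2034-01-23 is a Monday and not a listed holiday, so it stands.
Final deadline: 2034-01-23.

2034-01-23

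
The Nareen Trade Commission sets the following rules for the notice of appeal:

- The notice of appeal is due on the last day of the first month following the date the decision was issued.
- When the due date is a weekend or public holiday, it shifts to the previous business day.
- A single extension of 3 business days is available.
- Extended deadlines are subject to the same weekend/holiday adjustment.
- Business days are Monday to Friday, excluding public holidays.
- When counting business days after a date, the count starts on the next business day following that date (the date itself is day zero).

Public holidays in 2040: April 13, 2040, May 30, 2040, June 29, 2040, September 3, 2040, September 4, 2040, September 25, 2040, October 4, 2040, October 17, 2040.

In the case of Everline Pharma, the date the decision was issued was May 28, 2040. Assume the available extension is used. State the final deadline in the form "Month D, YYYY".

July 4, 2040

The first month after May 28, 2040 is June 2040, whose last day is June 30, 2040.
June 30, 2040 is a Saturday, so it moves to the preceding business day, June 28, 2040 (Thursday).
Applying the 3-business-day extension: 3 business days after June 28, 2040 is July 4, 2040.
July 4, 2040 is a Wednesday and not a listed holiday, so it stands.
Deadline: July 4, 2040.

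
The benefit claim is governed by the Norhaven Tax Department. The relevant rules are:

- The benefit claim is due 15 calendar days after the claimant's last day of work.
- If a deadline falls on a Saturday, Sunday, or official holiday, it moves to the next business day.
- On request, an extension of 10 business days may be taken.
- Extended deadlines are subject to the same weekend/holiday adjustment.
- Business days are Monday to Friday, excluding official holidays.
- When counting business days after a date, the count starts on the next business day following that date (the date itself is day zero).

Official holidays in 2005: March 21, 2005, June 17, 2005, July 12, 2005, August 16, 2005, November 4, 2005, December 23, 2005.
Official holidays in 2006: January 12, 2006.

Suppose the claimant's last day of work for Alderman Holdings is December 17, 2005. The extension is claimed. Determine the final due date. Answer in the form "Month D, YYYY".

January 17, 2006

From December 17, 2005, 15 calendar days later is January 1, 2006.
January 1, 2006 falls on a Sunday. Rolling to the next business day gives January 2, 2006, a Monday.
Applying the 10-business-day extension: 10 business days after January 2, 2006 is January 17, 2006.
January 17, 2006 falls on a Tuesday, which is a business day, so no adjustment is needed.
The final due date is January 17, 2006.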